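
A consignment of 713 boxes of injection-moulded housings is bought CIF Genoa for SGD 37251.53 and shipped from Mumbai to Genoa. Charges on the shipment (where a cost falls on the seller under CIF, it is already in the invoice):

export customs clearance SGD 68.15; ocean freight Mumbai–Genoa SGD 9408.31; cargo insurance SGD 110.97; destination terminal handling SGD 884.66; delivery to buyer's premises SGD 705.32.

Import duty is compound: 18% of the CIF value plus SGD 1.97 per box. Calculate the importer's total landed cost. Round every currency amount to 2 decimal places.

CIF: the seller pays costs through ocean freight and marine insurance to the destination port.
Already in the invoice (seller's account under CIF): export clearance, freight, insurance — exclude.
The CIF price already equals the CIF value: 37251.53
Ad valorem component: 37251.53 × 18% = 6705.28
Specific component: 713 × 1.97 = 1404.61
Import duty = 6705.28 + 1404.61 = 8109.89
Buyer bears: destination terminal 884.66 + delivery 705.32 + duty 8109.89 = 9699.87
Landed cost = invoice 37251.53 + 9699.87 = 46951.40

Total landed cost: SGD 46951.40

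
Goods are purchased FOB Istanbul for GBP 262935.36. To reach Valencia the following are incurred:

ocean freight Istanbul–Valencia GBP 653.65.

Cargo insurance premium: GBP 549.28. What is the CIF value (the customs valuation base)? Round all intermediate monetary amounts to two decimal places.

CIF value: GBP 264138.29

CIF = FOB price + freight + insurance
CIF = 262935.36 + 653.65 + 549.28 = 264138.29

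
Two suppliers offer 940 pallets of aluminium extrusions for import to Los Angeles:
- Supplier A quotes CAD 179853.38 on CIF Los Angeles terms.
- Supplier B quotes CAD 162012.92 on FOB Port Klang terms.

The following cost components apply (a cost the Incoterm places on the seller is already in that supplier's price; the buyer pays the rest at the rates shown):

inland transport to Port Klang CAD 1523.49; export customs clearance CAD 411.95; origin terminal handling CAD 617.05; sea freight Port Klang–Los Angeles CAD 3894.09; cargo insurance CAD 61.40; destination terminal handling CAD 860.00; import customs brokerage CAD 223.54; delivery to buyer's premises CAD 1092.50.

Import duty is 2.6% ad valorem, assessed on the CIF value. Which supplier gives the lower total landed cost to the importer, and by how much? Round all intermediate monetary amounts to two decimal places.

Supplier B is cheaper by CAD 14245.98

Supplier A (CIF):
The CIF price already equals the CIF value: 179853.38
Import duty = 179853.38 × 2.6% = 4676.19
Buyer bears (A): 860.00 + 223.54 + 1092.50 = 2176.04
Landed cost (A) = invoice 179853.38 + 2176.04 + duty 4676.19 = 186705.61
Supplier B (FOB):
CIF value = FOB price + freight + insurance = 162012.92 + 3894.09 + 61.40 = 165968.41
Import duty = 165968.41 × 2.6% = 4315.18
Buyer bears (B): 3894.09 + 61.40 + 860.00 + 223.54 + 1092.50 = 6131.53
Landed cost (B) = invoice 162012.92 + 6131.53 + duty 4315.18 = 172459.63
Difference = |186705.61 − 172459.63| = 14245.98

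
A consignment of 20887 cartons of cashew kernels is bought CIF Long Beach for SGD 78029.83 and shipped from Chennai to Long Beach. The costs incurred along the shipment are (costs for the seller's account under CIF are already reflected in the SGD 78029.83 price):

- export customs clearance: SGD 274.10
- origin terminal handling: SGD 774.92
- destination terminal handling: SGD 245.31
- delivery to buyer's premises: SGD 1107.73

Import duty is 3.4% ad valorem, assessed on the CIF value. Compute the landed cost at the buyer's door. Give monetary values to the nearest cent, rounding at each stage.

Total landed cost: SGD 82035.88

CIF: the seller pays costs through ocean freight and marine insurance to the destination port.
Already in the invoice (seller's account under CIF): export clearance, origin terminal — exclude.
The CIF price already equals the CIF value: 78029.83
Import duty = 78029.83 × 3.4% = 2653.01
Buyer bears: destination terminal 245.31 + delivery 1107.73 + duty 2653.01 = 4006.05
Landed cost = invoice 78029.83 + 4006.05 = 82035.88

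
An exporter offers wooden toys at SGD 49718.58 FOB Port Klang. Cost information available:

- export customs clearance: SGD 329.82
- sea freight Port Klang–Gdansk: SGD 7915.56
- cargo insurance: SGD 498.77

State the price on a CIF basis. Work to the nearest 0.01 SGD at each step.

CIF price: SGD 58132.91

Not relevant to the conversion: export clearance — on the seller under both FOB and CIF; already in the FOB price and stays in the CIF price.
From FOB to CIF, the seller additionally bears: freight, insurance.
CIF price = 49718.58 + 7915.56 + 498.77 = 58132.91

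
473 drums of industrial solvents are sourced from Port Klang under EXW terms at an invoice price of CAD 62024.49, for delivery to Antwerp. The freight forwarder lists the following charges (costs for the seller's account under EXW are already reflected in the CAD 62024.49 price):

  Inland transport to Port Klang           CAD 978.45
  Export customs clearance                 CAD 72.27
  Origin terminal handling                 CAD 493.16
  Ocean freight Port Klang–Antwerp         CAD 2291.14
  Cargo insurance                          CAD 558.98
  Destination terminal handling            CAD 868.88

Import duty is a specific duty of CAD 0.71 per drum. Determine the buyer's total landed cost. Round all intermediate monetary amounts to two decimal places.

EXW: the seller makes goods available at their premises; the buyer bears all onward costs.
CIF value = EXW price + inland to port + export clearance + origin terminal + freight + insurance = 62024.49 + 978.45 + 72.27 + 493.16 + 2291.14 + 558.98 = 66418.49
Import duty = 473 × 0.71 = 335.83
Buyer bears: inland to port 978.45 + export clearance 72.27 + origin terminal 493.16 + freight 2291.14 + insurance 558.98 + destination terminal 868.88 + duty 335.83 = 5598.71
Landed cost = invoice 62024.49 + 5598.71 = 67623.20

Total landed cost: CAD 67623.20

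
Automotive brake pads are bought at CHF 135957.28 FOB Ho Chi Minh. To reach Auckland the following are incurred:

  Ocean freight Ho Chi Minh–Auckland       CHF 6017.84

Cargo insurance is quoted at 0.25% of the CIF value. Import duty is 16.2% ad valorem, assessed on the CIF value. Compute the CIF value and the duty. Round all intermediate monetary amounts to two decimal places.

Let C be the CIF value. C = FOB price + freight + 0.25% × C
C − 0.25% × C = 135957.28 + 6017.84
0.9975 × C = 141975.12
C = 141975.12 / 0.9975 = 142330.95
Insurance premium = 0.25% × 142330.95 = 355.83
Import duty = 142330.95 × 16.2% = 23057.61

CIF value: CHF 142330.95; import duty: CHF 23057.61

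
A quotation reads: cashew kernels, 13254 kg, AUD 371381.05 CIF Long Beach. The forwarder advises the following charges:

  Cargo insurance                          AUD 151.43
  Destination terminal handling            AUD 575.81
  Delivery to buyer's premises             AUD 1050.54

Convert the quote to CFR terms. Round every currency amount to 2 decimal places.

Not relevant to the conversion: delivery, destination terminal — on the buyer under both terms; not part of either seller's price.
From CIF to CFR, the seller no longer bears: insurance.
CFR price = 371381.05 − 151.43 = 371229.62

CFR price: AUD 371229.62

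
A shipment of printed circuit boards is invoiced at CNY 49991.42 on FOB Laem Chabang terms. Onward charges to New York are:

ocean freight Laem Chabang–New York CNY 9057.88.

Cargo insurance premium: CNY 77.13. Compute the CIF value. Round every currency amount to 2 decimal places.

CIF = FOB price + freight + insurance
CIF = 49991.42 + 9057.88 + 77.13 = 59126.43

CIF value: CNY 59126.43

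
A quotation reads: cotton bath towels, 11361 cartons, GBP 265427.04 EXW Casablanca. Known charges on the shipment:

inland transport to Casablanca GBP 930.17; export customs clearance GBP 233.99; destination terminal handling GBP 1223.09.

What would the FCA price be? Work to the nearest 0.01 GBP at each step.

Not relevant to the conversion: destination terminal — on the buyer under both terms; not part of either seller's price.
From EXW to FCA, the seller additionally bears: inland to port, export clearance.
FCA price = 265427.04 + 930.17 + 233.99 = 266591.20

FCA price: GBP 266591.20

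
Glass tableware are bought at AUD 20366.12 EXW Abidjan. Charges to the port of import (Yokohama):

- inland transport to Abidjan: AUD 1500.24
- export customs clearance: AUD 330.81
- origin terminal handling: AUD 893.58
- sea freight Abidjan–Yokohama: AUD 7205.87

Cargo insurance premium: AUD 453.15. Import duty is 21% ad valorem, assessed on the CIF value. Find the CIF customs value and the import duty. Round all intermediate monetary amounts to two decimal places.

CIF = EXW price + pre-shipment costs + freight + insurance
CIF = 20366.12 + 1500.24 + 330.81 + 893.58 + 7205.87 + 453.15 = 30749.77
Import duty = 30749.77 × 21% = 6457.45

CIF value: AUD 30749.77; import duty: AUD 6457.45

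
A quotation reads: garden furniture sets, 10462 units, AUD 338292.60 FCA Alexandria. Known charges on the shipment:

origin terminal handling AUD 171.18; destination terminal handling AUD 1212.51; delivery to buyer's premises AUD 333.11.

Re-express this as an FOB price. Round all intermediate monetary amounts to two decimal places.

Not relevant to the conversion: delivery, destination terminal — on the buyer under both terms; not part of either seller's price.
From FCA to FOB, the seller additionally bears: origin terminal.
FOB price = 338292.60 + 171.18 = 338463.78

FOB price: AUD 338463.78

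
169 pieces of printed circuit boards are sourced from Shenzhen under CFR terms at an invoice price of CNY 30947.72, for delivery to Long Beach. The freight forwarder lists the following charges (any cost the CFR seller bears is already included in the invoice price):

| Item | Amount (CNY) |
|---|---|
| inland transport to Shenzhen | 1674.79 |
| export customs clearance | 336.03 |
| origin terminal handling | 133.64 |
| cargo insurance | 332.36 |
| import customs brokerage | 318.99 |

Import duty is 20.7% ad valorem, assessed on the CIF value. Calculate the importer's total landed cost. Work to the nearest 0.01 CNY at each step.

Total landed cost: CNY 38074.05

CFR: the seller pays costs through ocean freight to the destination port, but not insurance.
Already in the invoice (seller's account under CFR): inland to port, export clearance, origin terminal — exclude.
CIF value = CFR price + insurance = 30947.72 + 332.36 = 31280.08
Import duty = 31280.08 × 20.7% = 6474.98
Buyer bears: insurance 332.36 + brokerage 318.99 + duty 6474.98 = 7126.33
Landed cost = invoice 30947.72 + 7126.33 = 38074.05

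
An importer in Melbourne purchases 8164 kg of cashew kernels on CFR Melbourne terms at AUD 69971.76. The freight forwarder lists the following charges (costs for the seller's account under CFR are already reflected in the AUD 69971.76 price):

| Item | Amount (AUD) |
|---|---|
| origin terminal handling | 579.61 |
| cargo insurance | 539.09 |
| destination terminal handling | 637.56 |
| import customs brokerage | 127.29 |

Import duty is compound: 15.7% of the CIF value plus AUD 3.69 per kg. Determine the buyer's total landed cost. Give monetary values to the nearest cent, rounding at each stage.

Total landed cost: AUD 112471.06

CFR: the seller pays costs through ocean freight to the destination port, but not insurance.
Already in the invoice (seller's account under CFR): origin terminal — exclude.
CIF value = CFR price + insurance = 69971.76 + 539.09 = 70510.85
Ad valorem component: 70510.85 × 15.7% = 11070.20
Specific component: 8164 × 3.69 = 30125.16
Import duty = 11070.20 + 30125.16 = 41195.36
Buyer bears: insurance 539.09 + destination terminal 637.56 + brokerage 127.29 + duty 41195.36 = 42499.30
Landed cost = invoice 69971.76 + 42499.30 = 112471.06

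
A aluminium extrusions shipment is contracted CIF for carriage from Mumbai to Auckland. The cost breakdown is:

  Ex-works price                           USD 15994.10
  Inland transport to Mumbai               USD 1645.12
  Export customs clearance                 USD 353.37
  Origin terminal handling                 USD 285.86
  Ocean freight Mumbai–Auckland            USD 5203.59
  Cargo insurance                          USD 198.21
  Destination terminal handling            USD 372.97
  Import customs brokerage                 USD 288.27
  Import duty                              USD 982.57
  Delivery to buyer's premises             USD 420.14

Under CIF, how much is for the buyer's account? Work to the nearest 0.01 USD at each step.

Buyer's account: USD 2063.95

CIF: the seller pays costs through ocean freight and marine insurance to the destination port.
Seller's account: goods 15994.10 + inland to port 1645.12 + export clearance 353.37 + origin terminal 285.86 + freight 5203.59 + insurance 198.21 = 23680.25
Buyer's account: destination terminal 372.97 + brokerage 288.27 + duty 982.57 + delivery 420.14 = 2063.95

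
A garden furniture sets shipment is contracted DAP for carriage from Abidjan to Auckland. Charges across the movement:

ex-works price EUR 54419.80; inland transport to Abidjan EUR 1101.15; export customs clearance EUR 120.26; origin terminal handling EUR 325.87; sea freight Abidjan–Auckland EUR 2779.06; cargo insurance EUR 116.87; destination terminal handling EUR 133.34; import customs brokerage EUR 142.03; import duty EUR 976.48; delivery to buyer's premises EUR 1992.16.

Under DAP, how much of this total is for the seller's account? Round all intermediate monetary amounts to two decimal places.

DAP: the seller bears all costs to the named destination except import duty and clearance.
Seller's account: goods 54419.80 + inland to port 1101.15 + export clearance 120.26 + origin terminal 325.87 + freight 2779.06 + insurance 116.87 + destination terminal 133.34 + delivery 1992.16 = 60988.51
Buyer's account: brokerage 142.03 + duty 976.48 = 1118.51

Seller's account: EUR 60988.51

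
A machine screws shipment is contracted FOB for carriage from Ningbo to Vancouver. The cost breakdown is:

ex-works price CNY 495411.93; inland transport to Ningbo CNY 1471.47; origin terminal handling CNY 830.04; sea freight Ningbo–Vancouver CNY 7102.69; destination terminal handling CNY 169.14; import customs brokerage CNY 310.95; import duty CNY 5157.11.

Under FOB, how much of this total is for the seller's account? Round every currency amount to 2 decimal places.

Seller's account: CNY 497713.44

FOB: the seller bears costs until goods are on board at the origin port; the buyer bears freight, insurance and all costs thereafter.
Seller's account: goods 495411.93 + inland to port 1471.47 + origin terminal 830.04 = 497713.44
Buyer's account: freight 7102.69 + destination terminal 169.14 + brokerage 310.95 + duty 5157.11 = 12739.89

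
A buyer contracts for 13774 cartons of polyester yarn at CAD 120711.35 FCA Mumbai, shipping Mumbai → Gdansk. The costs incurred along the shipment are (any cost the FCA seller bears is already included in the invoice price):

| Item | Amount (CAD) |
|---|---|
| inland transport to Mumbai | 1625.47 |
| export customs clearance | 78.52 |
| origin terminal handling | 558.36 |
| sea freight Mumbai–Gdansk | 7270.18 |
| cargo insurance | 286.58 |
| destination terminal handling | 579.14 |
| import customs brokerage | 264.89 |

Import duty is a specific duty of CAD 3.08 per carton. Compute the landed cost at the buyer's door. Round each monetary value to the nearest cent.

Total landed cost: CAD 172094.42

FCA: the seller delivers export-cleared goods to the carrier; the buyer bears costs from that point.
Already in the invoice (seller's account under FCA): inland to port, export clearance — exclude.
CIF value = FCA price + origin terminal + freight + insurance = 120711.35 + 558.36 + 7270.18 + 286.58 = 128826.47
Import duty = 13774 × 3.08 = 42423.92
Buyer bears: origin terminal 558.36 + freight 7270.18 + insurance 286.58 + destination terminal 579.14 + brokerage 264.89 + duty 42423.92 = 51383.07
Landed cost = invoice 120711.35 + 51383.07 = 172094.42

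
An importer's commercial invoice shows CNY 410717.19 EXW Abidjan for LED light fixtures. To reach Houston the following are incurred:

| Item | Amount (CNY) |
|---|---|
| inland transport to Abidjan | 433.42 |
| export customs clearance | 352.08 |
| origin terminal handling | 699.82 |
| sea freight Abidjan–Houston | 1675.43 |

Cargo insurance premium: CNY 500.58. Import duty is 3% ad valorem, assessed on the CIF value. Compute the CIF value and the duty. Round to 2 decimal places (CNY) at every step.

CIF value: CNY 414378.52; import duty: CNY 12431.36

CIF = EXW price + pre-shipment costs + freight + insurance
CIF = 410717.19 + 433.42 + 352.08 + 699.82 + 1675.43 + 500.58 = 414378.52
Import duty = 414378.52 × 3% = 12431.36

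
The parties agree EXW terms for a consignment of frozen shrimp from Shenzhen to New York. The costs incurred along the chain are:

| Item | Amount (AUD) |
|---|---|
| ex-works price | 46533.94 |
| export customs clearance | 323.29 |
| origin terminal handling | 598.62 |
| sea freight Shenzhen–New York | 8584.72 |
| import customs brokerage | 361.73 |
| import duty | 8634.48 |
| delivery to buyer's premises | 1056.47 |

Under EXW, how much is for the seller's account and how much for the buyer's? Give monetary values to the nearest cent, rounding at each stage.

EXW: the seller makes goods available at their premises; the buyer bears all onward costs.
Seller's account: goods 46533.94 = 46533.94
Buyer's account: export clearance 323.29 + origin terminal 598.62 + freight 8584.72 + brokerage 361.73 + duty 8634.48 + delivery 1056.47 = 19559.31

Seller: AUD 46533.94; buyer: AUD 19559.31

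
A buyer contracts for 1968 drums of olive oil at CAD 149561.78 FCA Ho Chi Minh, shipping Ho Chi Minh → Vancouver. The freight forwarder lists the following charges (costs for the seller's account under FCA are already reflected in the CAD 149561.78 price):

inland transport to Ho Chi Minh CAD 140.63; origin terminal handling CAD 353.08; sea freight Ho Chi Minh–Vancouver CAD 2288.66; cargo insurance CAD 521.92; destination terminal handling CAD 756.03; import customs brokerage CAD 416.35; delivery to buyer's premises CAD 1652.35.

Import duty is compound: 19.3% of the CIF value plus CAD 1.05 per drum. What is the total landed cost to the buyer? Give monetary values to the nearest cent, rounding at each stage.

FCA: the seller delivers export-cleared goods to the carrier; the buyer bears costs from that point.
Already in the invoice (seller's account under FCA): inland to port — exclude.
CIF value = FCA price + origin terminal + freight + insurance = 149561.78 + 353.08 + 2288.66 + 521.92 = 152725.44
Ad valorem component: 152725.44 × 19.3% = 29476.01
Specific component: 1968 × 1.05 = 2066.40
Import duty = 29476.01 + 2066.40 = 31542.41
Buyer bears: origin terminal 353.08 + freight 2288.66 + insurance 521.92 + destination terminal 756.03 + brokerage 416.35 + delivery 1652.35 + duty 31542.41 = 37530.80
Landed cost = invoice 149561.78 + 37530.80 = 187092.58

Total landed cost: CAD 187092.58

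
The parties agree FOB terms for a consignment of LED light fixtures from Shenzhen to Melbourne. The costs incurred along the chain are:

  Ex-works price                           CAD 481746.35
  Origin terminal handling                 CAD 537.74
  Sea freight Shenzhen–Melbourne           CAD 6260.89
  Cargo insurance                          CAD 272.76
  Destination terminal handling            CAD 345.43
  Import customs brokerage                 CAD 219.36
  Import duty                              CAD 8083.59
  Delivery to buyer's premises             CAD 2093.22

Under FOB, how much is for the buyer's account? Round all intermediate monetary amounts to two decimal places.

FOB: the seller bears costs until goods are on board at the origin port; the buyer bears freight, insurance and all costs thereafter.
Seller's account: goods 481746.35 + origin terminal 537.74 = 482284.09
Buyer's account: freight 6260.89 + insurance 272.76 + destination terminal 345.43 + brokerage 219.36 + duty 8083.59 + delivery 2093.22 = 17275.25

Buyer's account: CAD 17275.25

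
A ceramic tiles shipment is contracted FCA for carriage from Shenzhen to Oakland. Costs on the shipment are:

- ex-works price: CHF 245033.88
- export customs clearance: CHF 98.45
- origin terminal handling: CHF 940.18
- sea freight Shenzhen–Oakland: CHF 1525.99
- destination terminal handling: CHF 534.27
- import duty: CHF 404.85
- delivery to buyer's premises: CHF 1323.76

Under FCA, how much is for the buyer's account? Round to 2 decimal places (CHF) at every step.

FCA: the seller delivers export-cleared goods to the carrier; the buyer bears costs from that point.
Seller's account: goods 245033.88 + export clearance 98.45 = 245132.33
Buyer's account: origin terminal 940.18 + freight 1525.99 + destination terminal 534.27 + duty 404.85 + delivery 1323.76 = 4729.05

Buyer's account: CHF 4729.05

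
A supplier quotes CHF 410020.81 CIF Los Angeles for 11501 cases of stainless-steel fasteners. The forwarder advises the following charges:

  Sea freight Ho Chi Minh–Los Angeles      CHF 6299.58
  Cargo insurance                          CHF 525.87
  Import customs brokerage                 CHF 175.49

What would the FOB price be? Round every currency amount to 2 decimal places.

FOB price: CHF 403195.36

Not relevant to the conversion: brokerage — on the buyer under both terms; not part of either seller's price.
From CIF to FOB, the seller no longer bears: freight, insurance.
FOB price = 410020.81 − 6299.58 − 525.87 = 403195.36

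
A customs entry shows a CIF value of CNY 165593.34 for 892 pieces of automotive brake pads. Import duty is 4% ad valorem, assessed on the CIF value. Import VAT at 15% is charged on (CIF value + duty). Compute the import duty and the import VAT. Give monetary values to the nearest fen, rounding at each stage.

Import duty = 165593.34 × 4% = 6623.73
VAT base = CIF + duty = 165593.34 + 6623.73 = 172217.07
Import VAT = 172217.07 × 15% = 25832.56

Import duty: CNY 6623.73; import VAT: CNY 25832.56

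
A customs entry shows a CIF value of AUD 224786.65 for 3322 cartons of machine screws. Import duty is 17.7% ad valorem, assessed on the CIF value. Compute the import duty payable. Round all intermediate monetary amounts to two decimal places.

Import duty = 224786.65 × 17.7% = 39787.24

Import duty: AUD 39787.24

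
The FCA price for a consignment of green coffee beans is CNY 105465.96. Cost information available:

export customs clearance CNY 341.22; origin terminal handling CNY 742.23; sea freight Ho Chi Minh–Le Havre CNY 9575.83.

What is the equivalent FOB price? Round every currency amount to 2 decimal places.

FOB price: CNY 106208.19

Not relevant to the conversion: export clearance — on the seller under both FCA and FOB; already in the FCA price and stays in the FOB price. freight — on the buyer under both terms; not part of either seller's price.
From FCA to FOB, the seller additionally bears: origin terminal.
FOB price = 105465.96 + 742.23 = 106208.19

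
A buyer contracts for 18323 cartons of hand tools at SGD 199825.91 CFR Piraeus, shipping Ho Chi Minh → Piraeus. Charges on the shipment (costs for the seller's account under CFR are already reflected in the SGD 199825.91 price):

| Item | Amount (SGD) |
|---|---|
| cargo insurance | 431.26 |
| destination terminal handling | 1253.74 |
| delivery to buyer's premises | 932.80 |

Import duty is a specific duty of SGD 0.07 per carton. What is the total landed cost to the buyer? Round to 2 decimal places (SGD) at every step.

CFR: the seller pays costs through ocean freight to the destination port, but not insurance.
CIF value = CFR price + insurance = 199825.91 + 431.26 = 200257.17
Import duty = 18323 × 0.07 = 1282.61
Buyer bears: insurance 431.26 + destination terminal 1253.74 + delivery 932.80 + duty 1282.61 = 3900.41
Landed cost = invoice 199825.91 + 3900.41 = 203726.32

Total landed cost: SGD 203726.32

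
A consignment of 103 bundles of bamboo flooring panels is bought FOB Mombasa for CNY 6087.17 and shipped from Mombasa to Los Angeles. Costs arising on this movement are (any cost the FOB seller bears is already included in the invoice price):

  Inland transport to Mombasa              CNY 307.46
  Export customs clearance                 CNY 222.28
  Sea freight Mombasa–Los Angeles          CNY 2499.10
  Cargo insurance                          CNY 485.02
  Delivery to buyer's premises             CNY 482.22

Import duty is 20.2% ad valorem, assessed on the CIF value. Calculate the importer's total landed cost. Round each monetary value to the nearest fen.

FOB: the seller bears costs until goods are on board at the origin port; the buyer bears freight, insurance and all costs thereafter.
Already in the invoice (seller's account under FOB): inland to port, export clearance — exclude.
CIF value = FOB price + freight + insurance = 6087.17 + 2499.10 + 485.02 = 9071.29
Import duty = 9071.29 × 20.2% = 1832.40
Buyer bears: freight 2499.10 + insurance 485.02 + delivery 482.22 + duty 1832.40 = 5298.74
Landed cost = invoice 6087.17 + 5298.74 = 11385.91

Total landed cost: CNY 11385.91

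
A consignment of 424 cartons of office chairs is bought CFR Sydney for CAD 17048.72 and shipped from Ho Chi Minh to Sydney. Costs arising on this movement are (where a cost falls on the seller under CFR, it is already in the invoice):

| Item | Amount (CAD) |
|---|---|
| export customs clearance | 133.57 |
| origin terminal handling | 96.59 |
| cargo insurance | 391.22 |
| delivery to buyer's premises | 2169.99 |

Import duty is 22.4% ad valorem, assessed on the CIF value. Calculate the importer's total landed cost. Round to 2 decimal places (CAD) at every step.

CFR: the seller pays costs through ocean freight to the destination port, but not insurance.
Already in the invoice (seller's account under CFR): export clearance, origin terminal — exclude.
CIF value = CFR price + insurance = 17048.72 + 391.22 = 17439.94
Import duty = 17439.94 × 22.4% = 3906.55
Buyer bears: insurance 391.22 + delivery 2169.99 + duty 3906.55 = 6467.76
Landed cost = invoice 17048.72 + 6467.76 = 23516.48

Total landed cost: CAD 23516.48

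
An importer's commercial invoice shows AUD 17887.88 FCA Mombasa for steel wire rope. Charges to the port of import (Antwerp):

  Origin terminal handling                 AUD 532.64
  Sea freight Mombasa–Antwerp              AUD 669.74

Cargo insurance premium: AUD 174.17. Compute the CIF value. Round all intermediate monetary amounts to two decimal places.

CIF = FCA price + pre-shipment costs + freight + insurance
CIF = 17887.88 + 532.64 + 669.74 + 174.17 = 19264.43

CIF value: AUD 19264.43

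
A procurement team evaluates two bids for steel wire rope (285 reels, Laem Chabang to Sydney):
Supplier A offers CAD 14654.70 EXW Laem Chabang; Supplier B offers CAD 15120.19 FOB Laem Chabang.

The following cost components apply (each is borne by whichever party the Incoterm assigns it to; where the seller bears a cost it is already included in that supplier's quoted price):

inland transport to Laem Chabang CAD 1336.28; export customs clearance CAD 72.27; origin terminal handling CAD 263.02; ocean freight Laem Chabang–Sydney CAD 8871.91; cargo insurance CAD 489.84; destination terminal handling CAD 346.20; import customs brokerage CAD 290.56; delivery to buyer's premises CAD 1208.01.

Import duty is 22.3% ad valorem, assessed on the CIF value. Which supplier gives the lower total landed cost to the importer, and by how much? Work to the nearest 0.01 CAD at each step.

Supplier B is cheaper by CAD 1475.04

Supplier A (EXW):
CIF value = EXW price + inland to port + export clearance + origin terminal + freight + insurance = 14654.70 + 1336.28 + 72.27 + 263.02 + 8871.91 + 489.84 = 25688.02
Import duty = 25688.02 × 22.3% = 5728.43
Buyer bears (A): 1336.28 + 72.27 + 263.02 + 8871.91 + 489.84 + 346.20 + 290.56 + 1208.01 = 12878.09
Landed cost (A) = invoice 14654.70 + 12878.09 + duty 5728.43 = 33261.22
Supplier B (FOB):
CIF value = FOB price + freight + insurance = 15120.19 + 8871.91 + 489.84 = 24481.94
Import duty = 24481.94 × 22.3% = 5459.47
Buyer bears (B): 8871.91 + 489.84 + 346.20 + 290.56 + 1208.01 = 11206.52
Landed cost (B) = invoice 15120.19 + 11206.52 + duty 5459.47 = 31786.18
Difference = |33261.22 − 31786.18| = 1475.04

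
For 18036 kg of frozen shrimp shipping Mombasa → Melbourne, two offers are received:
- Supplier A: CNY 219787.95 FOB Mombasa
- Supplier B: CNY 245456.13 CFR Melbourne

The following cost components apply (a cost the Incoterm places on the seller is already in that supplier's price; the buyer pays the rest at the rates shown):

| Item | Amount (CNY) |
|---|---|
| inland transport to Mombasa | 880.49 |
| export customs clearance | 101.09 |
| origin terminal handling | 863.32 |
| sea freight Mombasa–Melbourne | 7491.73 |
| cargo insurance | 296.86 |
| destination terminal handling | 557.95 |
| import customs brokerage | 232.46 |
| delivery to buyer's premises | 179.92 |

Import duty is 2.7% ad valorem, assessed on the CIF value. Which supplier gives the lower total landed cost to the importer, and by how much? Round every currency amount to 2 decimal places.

Supplier A (FOB):
CIF value = FOB price + freight + insurance = 219787.95 + 7491.73 + 296.86 = 227576.54
Import duty = 227576.54 × 2.7% = 6144.57
Buyer bears (A): 7491.73 + 296.86 + 557.95 + 232.46 + 179.92 = 8758.92
Landed cost (A) = invoice 219787.95 + 8758.92 + duty 6144.57 = 234691.44
Supplier B (CFR):
CIF value = CFR price + insurance = 245456.13 + 296.86 = 245752.99
Import duty = 245752.99 × 2.7% = 6635.33
Buyer bears (B): 296.86 + 557.95 + 232.46 + 179.92 = 1267.19
Landed cost (B) = invoice 245456.13 + 1267.19 + duty 6635.33 = 253358.65
Difference = |234691.44 − 253358.65| = 18667.21

Supplier A is cheaper by CNY 18667.21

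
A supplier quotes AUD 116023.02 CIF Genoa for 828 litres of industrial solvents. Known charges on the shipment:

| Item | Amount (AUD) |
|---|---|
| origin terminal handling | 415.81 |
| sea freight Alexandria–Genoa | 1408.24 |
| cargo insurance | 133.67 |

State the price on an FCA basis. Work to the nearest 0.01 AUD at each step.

From CIF to FCA, the seller no longer bears: origin terminal, freight, insurance.
FCA price = 116023.02 − 415.81 − 1408.24 − 133.67 = 114065.30

FCA price: AUD 114065.30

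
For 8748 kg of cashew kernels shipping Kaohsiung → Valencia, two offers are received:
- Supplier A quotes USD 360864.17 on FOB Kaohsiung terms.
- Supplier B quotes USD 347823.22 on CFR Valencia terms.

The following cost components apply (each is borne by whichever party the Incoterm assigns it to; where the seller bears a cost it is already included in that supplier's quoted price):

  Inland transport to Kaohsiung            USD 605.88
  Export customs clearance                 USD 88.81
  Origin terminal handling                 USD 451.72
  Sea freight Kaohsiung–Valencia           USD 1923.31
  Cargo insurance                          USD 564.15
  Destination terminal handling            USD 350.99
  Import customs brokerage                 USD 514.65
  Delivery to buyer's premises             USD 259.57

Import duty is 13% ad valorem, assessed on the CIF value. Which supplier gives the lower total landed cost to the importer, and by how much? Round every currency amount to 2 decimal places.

Supplier B is cheaper by USD 16909.61

Supplier A (FOB):
CIF value = FOB price + freight + insurance = 360864.17 + 1923.31 + 564.15 = 363351.63
Import duty = 363351.63 × 13% = 47235.71
Buyer bears (A): 1923.31 + 564.15 + 350.99 + 514.65 + 259.57 = 3612.67
Landed cost (A) = invoice 360864.17 + 3612.67 + duty 47235.71 = 411712.55
Supplier B (CFR):
CIF value = CFR price + insurance = 347823.22 + 564.15 = 348387.37
Import duty = 348387.37 × 13% = 45290.36
Buyer bears (B): 564.15 + 350.99 + 514.65 + 259.57 = 1689.36
Landed cost (B) = invoice 347823.22 + 1689.36 + duty 45290.36 = 394802.94
Difference = |411712.55 − 394802.94| = 16909.61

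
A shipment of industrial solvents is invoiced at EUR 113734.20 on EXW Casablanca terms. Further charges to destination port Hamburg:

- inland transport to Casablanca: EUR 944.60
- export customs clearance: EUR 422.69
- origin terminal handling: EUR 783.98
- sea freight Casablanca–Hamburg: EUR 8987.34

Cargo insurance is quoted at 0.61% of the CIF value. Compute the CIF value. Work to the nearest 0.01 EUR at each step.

Let C be the CIF value. C = EXW price + pre-shipment costs + freight + 0.61% × C
C − 0.61% × C = 113734.20 + 944.60 + 422.69 + 783.98 + 8987.34
0.9939 × C = 124872.81
C = 124872.81 / 0.9939 = 125639.21
Insurance premium = 0.61% × 125639.21 = 766.40

CIF value: EUR 125639.21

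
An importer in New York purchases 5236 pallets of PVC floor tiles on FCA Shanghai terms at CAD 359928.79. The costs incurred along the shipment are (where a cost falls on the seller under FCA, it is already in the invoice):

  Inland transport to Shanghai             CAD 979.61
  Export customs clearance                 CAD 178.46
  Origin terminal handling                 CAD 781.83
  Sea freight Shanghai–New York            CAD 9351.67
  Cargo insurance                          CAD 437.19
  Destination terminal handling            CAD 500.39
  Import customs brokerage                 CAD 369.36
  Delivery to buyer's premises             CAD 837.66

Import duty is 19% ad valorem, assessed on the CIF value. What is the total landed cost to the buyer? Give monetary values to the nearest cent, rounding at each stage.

FCA: the seller delivers export-cleared goods to the carrier; the buyer bears costs from that point.
Already in the invoice (seller's account under FCA): inland to port, export clearance — exclude.
CIF value = FCA price + origin terminal + freight + insurance = 359928.79 + 781.83 + 9351.67 + 437.19 = 370499.48
Import duty = 370499.48 × 19% = 70394.90
Buyer bears: origin terminal 781.83 + freight 9351.67 + insurance 437.19 + destination terminal 500.39 + brokerage 369.36 + delivery 837.66 + duty 70394.90 = 82673.00
Landed cost = invoice 359928.79 + 82673.00 = 442601.79

Total landed cost: CAD 442601.79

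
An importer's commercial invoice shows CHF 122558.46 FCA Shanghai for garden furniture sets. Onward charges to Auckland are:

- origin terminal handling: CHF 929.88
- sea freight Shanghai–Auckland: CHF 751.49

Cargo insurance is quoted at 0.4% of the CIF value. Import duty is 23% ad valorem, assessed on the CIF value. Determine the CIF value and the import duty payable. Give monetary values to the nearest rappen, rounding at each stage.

Let C be the CIF value. C = FCA price + pre-shipment costs + freight + 0.4% × C
C − 0.4% × C = 122558.46 + 929.88 + 751.49
0.996 × C = 124239.83
C = 124239.83 / 0.996 = 124738.79
Insurance premium = 0.4% × 124738.79 = 498.96
Import duty = 124738.79 × 23% = 28689.92

CIF value: CHF 124738.79; import duty: CHF 28689.92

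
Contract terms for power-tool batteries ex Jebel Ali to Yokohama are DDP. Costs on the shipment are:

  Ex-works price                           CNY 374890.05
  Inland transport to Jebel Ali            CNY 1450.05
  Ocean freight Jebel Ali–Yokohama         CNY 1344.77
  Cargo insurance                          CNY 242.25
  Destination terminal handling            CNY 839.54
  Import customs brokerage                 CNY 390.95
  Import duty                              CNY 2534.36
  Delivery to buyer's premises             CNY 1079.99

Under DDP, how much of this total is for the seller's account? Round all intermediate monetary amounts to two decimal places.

Seller's account: CNY 382771.96

DDP: the seller bears all costs including import duty.
Seller's account: goods 374890.05 + inland to port 1450.05 + freight 1344.77 + insurance 242.25 + destination terminal 839.54 + brokerage 390.95 + duty 2534.36 + delivery 1079.99 = 382771.96
Buyer's account: 0.00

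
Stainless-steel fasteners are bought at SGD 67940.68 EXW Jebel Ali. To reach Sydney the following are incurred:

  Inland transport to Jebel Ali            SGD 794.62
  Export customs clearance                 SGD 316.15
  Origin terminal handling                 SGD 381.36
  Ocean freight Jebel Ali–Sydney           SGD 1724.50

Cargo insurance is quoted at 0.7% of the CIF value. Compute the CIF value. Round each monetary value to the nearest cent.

CIF value: SGD 71658.92

Let C be the CIF value. C = EXW price + pre-shipment costs + freight + 0.7% × C
C − 0.7% × C = 67940.68 + 794.62 + 316.15 + 381.36 + 1724.50
0.993 × C = 71157.31
C = 71157.31 / 0.993 = 71658.92
Insurance premium = 0.7% × 71658.92 = 501.61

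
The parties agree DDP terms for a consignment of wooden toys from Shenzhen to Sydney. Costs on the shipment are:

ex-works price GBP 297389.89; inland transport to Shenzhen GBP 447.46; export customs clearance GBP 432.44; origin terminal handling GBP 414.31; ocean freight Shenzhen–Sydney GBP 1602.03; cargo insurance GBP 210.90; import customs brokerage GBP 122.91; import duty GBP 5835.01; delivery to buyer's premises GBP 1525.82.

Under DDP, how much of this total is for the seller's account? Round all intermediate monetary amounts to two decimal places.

Seller's account: GBP 307980.77

DDP: the seller bears all costs including import duty.
Seller's account: goods 297389.89 + inland to port 447.46 + export clearance 432.44 + origin terminal 414.31 + freight 1602.03 + insurance 210.90 + brokerage 122.91 + duty 5835.01 + delivery 1525.82 = 307980.77
Buyer's account: 0.00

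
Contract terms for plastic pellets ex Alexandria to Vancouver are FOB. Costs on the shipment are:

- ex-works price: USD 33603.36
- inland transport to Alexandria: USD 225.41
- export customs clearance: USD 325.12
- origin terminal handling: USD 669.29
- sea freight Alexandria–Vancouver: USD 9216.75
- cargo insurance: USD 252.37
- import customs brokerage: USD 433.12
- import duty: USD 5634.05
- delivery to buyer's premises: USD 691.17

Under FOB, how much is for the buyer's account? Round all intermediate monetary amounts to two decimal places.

Buyer's account: USD 16227.46

FOB: the seller bears costs until goods are on board at the origin port; the buyer bears freight, insurance and all costs thereafter.
Seller's account: goods 33603.36 + inland to port 225.41 + export clearance 325.12 + origin terminal 669.29 = 34823.18
Buyer's account: freight 9216.75 + insurance 252.37 + brokerage 433.12 + duty 5634.05 + delivery 691.17 = 16227.46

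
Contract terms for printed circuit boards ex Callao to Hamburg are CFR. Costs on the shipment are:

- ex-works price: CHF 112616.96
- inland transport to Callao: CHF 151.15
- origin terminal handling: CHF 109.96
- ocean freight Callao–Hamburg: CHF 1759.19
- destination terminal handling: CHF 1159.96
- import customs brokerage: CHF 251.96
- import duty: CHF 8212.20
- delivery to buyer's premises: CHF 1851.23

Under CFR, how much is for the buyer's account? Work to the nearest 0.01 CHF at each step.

CFR: the seller pays costs through ocean freight to the destination port, but not insurance.
Seller's account: goods 112616.96 + inland to port 151.15 + origin terminal 109.96 + freight 1759.19 = 114637.26
Buyer's account: destination terminal 1159.96 + brokerage 251.96 + duty 8212.20 + delivery 1851.23 = 11475.35

Buyer's account: CHF 11475.35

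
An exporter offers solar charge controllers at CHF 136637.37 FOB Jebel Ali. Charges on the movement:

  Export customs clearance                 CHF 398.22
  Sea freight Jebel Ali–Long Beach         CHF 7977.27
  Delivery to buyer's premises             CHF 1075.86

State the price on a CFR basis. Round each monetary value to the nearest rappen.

CFR price: CHF 144614.64

Not relevant to the conversion: export clearance — on the seller under both FOB and CFR; already in the FOB price and stays in the CFR price. delivery — on the buyer under both terms; not part of either seller's price.
From FOB to CFR, the seller additionally bears: freight.
CFR price = 136637.37 + 7977.27 = 144614.64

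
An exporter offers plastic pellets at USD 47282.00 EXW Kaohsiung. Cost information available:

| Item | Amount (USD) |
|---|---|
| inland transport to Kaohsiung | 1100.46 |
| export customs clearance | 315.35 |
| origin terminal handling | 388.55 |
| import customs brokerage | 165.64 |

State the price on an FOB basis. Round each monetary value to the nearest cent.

FOB price: USD 49086.36

Not relevant to the conversion: brokerage — on the buyer under both terms; not part of either seller's price.
From EXW to FOB, the seller additionally bears: inland to port, export clearance, origin terminal.
FOB price = 47282.00 + 1100.46 + 315.35 + 388.55 = 49086.36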